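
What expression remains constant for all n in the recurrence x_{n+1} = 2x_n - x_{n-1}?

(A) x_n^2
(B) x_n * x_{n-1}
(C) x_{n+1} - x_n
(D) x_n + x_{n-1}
C

For the recurrence x_{n+1} = 2x_n - x_{n-1}:

If x_{n+1} = 2x_n - x_{n-1}, then:
x_{n+1} - x_n = x_n - x_{n-1}
The first difference is constant throughout the sequence.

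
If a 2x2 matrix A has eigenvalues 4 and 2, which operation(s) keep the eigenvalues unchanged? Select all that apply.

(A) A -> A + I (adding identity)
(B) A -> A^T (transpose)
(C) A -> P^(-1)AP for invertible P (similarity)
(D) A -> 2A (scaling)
B and C

Eigenvalues are preserved by:
1. Similarity transformations: A -> P^(-1)AP (same characteristic polynomial)
2. Transpose: A^T has the same eigenvalues as A

Eigenvalues are NOT preserved by:
- Adding identity: eigenvalues become 4+1, 2+1
- Scaling: eigenvalues become 8, 4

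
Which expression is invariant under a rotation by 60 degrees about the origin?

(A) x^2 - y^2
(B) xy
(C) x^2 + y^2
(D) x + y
C

A rotation by 60 degrees sends (x, y) to (x/2 - sqrt(3)y/2, sqrt(3)x/2 + y/2).
Substitute the transformed coordinates into each option and compare with the original:
(A) x^2 - y^2  ->  (x/2 - sqrt(3)y/2)^2 - (sqrt(3)x/2 + y/2)^2 = -x^2/2 - sqrt(3)xy + y^2/2   [differs from x^2 - y^2: not invariant]
(B) xy  ->  (x/2 - sqrt(3)y/2)(sqrt(3)x/2 + y/2) = sqrt(3)x^2/4 - xy/2 - sqrt(3)y^2/4   [differs from xy: not invariant]
(C) x^2 + y^2  ->  (x/2 - sqrt(3)y/2)^2 + (sqrt(3)x/2 + y/2)^2 = x^2 + y^2   [equals x^2 + y^2: invariant]
(D) x + y  ->  (x/2 - sqrt(3)y/2) + (sqrt(3)x/2 + y/2) = x/2 + sqrt(3)x/2 - sqrt(3)y/2 + y/2   [differs from x + y: not invariant]

Only option (C), x^2 + y^2, is unchanged by the transformation.
Geometrically, x^2 + y^2 is the squared distance from the origin, which every rotation about the origin preserves.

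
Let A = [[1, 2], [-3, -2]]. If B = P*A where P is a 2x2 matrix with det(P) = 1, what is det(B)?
4

By the multiplicative property of determinants, det(B) = det(P*A) = det(P) * det(A) = det(A),
so the determinant is invariant under multiplication by any determinant-1 matrix; we just need det(A).

det(A) = (1)(-2) - (2)(-3) = -2 - (-6) = 4

Therefore det(B) = 1 * 4 = 4.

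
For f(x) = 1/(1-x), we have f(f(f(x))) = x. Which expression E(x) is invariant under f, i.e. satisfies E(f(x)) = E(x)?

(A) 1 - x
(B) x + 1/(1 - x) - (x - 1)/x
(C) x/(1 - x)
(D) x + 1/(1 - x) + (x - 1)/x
D

Replace x by f(x) = 1/(1 - x) in each option and simplify. As a quick numerical cross-check, also compare E(4) with E(f(4)) = E(-1/3).

(A) 1 - x  ->  1 - (1/(1 - x)) = x/(x - 1); check: E(4) = -3 but E(-1/3) = 4/3.   [not invariant]
(B) x + 1/(1 - x) - (x - 1)/x  ->  (1/(1 - x)) + 1/(1 - (1/(1 - x))) - ((1/(1 - x)) - 1)/(1/(1 - x)) = (x^2(1 - x) - x + (x - 1)^2)/(x(x - 1)); check: E(4) = 35/12 but E(-1/3) = -43/12.   [not invariant]
(C) x/(1 - x)  ->  (1/(1 - x))/(1 - (1/(1 - x))) = -1/x; check: E(4) = -4/3 but E(-1/3) = -1/4.   [not invariant]
(D) x + 1/(1 - x) + (x - 1)/x  ->  (1/(1 - x)) + 1/(1 - (1/(1 - x))) + ((1/(1 - x)) - 1)/(1/(1 - x)), which simplifies back to x + 1/(1 - x) + (x - 1)/x; check: E(4) = 53/12, E(-1/3) = 53/12.   [invariant]

Only (D) is unchanged. Indeed f(f(x)) = 1/(1 - 1/(1-x)) = (1-x)/(-x) = (x-1)/x, so E(x) = x + f(x) + f(f(x)) is the sum over the whole 3-cycle; applying f just permutes the three terms cyclically (x -> f(x) -> f(f(x)) -> x), leaving the sum unchanged.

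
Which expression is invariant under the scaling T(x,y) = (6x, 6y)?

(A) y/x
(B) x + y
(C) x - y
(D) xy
A

Under the uniform scaling T(x,y) = (6x, 6y):
Substitute the transformed coordinates into each option and compare with the original:
(A) y/x  ->  (6y)/(6x) = y/x   [equals y/x: invariant]
(B) x + y  ->  (6x) + (6y) = 6x + 6y   [differs from x + y: not invariant]
(C) x - y  ->  (6x) - (6y) = 6x - 6y   [differs from x - y: not invariant]
(D) xy  ->  (6x)(6y) = 36xy   [differs from xy: not invariant]

Only option (A), y/x, is unchanged by the transformation.
The common factor 6 cancels in a ratio of coordinates, while sums, products and sums of squares pick up factors of 6 or 36.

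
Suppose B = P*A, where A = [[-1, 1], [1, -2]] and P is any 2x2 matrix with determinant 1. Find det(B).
1

By the multiplicative property of determinants, det(B) = det(P*A) = det(P) * det(A) = det(A),
so the determinant is invariant under multiplication by any determinant-1 matrix; we just need det(A).

det(A) = (-1)(-2) - (1)(1) = 2 - 1 = 1

Therefore det(B) = 1 * 1 = 1.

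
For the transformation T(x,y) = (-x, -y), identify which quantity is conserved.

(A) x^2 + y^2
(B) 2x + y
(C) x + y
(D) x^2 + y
A

An expression E(x,y) is invariant under T if E(T(x,y)) = E(x,y). Here T(x,y) = (-x, -y).
Substitute the transformed coordinates into each option and compare with the original:
(A) x^2 + y^2  ->  (-x)^2 + (-y)^2 = x^2 + y^2   [equals x^2 + y^2: invariant]
(B) 2x + y  ->  2(-x) + (-y) = -2x - y   [differs from 2x + y: not invariant]
(C) x + y  ->  (-x) + (-y) = -x - y   [differs from x + y: not invariant]
(D) x^2 + y  ->  (-x)^2 + (-y) = x^2 - y   [differs from x^2 + y: not invariant]

Only option (A), x^2 + y^2, is unchanged by the transformation.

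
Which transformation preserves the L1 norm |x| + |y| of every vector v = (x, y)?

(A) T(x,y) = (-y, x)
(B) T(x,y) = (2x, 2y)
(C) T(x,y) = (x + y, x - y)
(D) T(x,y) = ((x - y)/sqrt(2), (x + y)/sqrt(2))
A

A transformation preserves a norm if ||T(v)|| = ||v|| for every v; a single vector where the norm changes rules an option out.

(A) T(x,y) = (-y, x): preserves the norm -- it only permutes the coordinates and/or flips signs, which leaves |x| + |y| unchanged.
(B) T(x,y) = (2x, 2y): v = (1, 0) has norm |1| + |0| = 1, but T(v) = (2, 0) has norm 2 -- not preserved.
(C) T(x,y) = (x + y, x - y): v = (1, 0) has norm |1| + |0| = 1, but T(v) = (1, 1) has norm 2 -- not preserved.
(D) T(x,y) = ((x - y)/sqrt(2), (x + y)/sqrt(2)): v = (1, 0) has norm |1| + |0| = 1, but T(v) = (sqrt(2)/2, sqrt(2)/2) has norm sqrt(2) -- not preserved.

Therefore the answer is (A).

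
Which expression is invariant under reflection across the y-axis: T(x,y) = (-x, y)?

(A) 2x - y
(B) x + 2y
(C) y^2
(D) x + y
C

The map is reflection across the y-axis: T(x,y) = (-x, y).
Substitute the transformed coordinates into each option and compare with the original:
(A) 2x - y  ->  2(-x) - (y) = -2x - y   [differs from 2x - y: not invariant]
(B) x + 2y  ->  (-x) + 2(y) = -x + 2y   [differs from x + 2y: not invariant]
(C) y^2  ->  (y)^2 = y^2   [equals y^2: invariant]
(D) x + y  ->  (-x) + (y) = -x + y   [differs from x + y: not invariant]

Only option (C), y^2, is unchanged by the transformation.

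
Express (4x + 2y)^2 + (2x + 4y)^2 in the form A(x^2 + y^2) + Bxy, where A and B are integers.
20(x^2 + y^2) + 32xy

Expanding: (4x + 2y)^2 = 16x^2 + 16xy + 4y^2
(2x + 4y)^2 = 4x^2 + 16xy + 16y^2
Sum = (16+4)(x^2+y^2) + 32xy = 20(x^2 + y^2) + 32xy
This is symmetric in x and y.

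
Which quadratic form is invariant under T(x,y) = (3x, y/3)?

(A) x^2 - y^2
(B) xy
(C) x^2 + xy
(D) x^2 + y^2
B

T multiplies x by 3 and divides y by 3.
Substitute the transformed coordinates into each option and compare with the original:
(A) x^2 - y^2  ->  (3x)^2 - (y/3)^2 = 9x^2 - y^2/9   [differs from x^2 - y^2: not invariant]
(B) xy  ->  (3x)(y/3) = xy   [equals xy: invariant]
(C) x^2 + xy  ->  (3x)^2 + (3x)(y/3) = 9x^2 + xy   [differs from x^2 + xy: not invariant]
(D) x^2 + y^2  ->  (3x)^2 + (y/3)^2 = 9x^2 + y^2/9   [differs from x^2 + y^2: not invariant]

Only option (B), xy, is unchanged by the transformation.
The factors 3 and 1/3 cancel only in the pure product xy.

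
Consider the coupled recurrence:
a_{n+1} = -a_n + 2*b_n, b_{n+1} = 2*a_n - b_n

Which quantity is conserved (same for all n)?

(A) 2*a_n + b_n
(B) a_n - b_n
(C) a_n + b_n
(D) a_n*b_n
C

Replace a_n by a_{n+1} = -a_n + 2*b_n and b_n by b_{n+1} = 2*a_n - b_n in each option and simplify:
(A) 2*a_n + b_n  ->  2*(-a_n + 2*b_n) + (2*a_n - b_n) = 3*b_n   [not conserved]
(B) a_n - b_n  ->  (-a_n + 2*b_n) - (2*a_n - b_n) = -3*a_n + 3*b_n   [not conserved]
(C) a_n + b_n  ->  (-a_n + 2*b_n) + (2*a_n - b_n) = a_n + b_n   [conserved]
(D) a_n*b_n  ->  (-a_n + 2*b_n)*(2*a_n - b_n) = -2*a_n^2 + 5*a_n*b_n - 2*b_n^2   [not conserved]

Only (C) a_n + b_n returns to itself after one step, so it is the conserved quantity.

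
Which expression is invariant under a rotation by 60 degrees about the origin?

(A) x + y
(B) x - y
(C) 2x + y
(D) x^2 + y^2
D

A rotation by 60 degrees sends (x, y) to (x/2 - sqrt(3)y/2, sqrt(3)x/2 + y/2).
Substitute the transformed coordinates into each option and compare with the original:
(A) x + y  ->  (x/2 - sqrt(3)y/2) + (sqrt(3)x/2 + y/2) = x/2 + sqrt(3)x/2 - sqrt(3)y/2 + y/2   [differs from x + y: not invariant]
(B) x - y  ->  (x/2 - sqrt(3)y/2) - (sqrt(3)x/2 + y/2) = -sqrt(3)x/2 + x/2 - sqrt(3)y/2 - y/2   [differs from x - y: not invariant]
(C) 2x + y  ->  2(x/2 - sqrt(3)y/2) + (sqrt(3)x/2 + y/2) = sqrt(3)x/2 + x - sqrt(3)y + y/2   [differs from 2x + y: not invariant]
(D) x^2 + y^2  ->  (x/2 - sqrt(3)y/2)^2 + (sqrt(3)x/2 + y/2)^2 = x^2 + y^2   [equals x^2 + y^2: invariant]

Only option (D), x^2 + y^2, is unchanged by the transformation.
Geometrically, x^2 + y^2 is the squared distance from the origin, which every rotation about the origin preserves.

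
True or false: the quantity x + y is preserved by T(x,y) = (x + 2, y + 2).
False

Substitute T(x,y) = (x + 2, y + 2) into the expression and compare with the original.

Original: x + y
After applying T: (x + 2) + (y + 2) = x + y + 4

This differs from the original x + y (difference: 4), so the expression is NOT invariant.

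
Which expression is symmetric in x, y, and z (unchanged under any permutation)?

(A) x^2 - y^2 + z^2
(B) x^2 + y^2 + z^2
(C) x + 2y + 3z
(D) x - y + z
B

A symmetric expression is unchanged when the variables are permuted; here the transformation to test is the swap (x, y) -> (y, x).
A symmetric expression must survive every permutation; the single swap x <-> y already eliminates the distractors, and the keyed expression is also unchanged by x <-> z and y <-> z (each variable enters it in exactly the same way).
Substitute the transformed coordinates into each option and compare with the original:
(A) x^2 - y^2 + z^2  ->  (y)^2 - (x)^2 + z^2 = -x^2 + y^2 + z^2   [differs from x^2 - y^2 + z^2: not invariant]
(B) x^2 + y^2 + z^2  ->  (y)^2 + (x)^2 + z^2 = x^2 + y^2 + z^2   [equals x^2 + y^2 + z^2: invariant]
(C) x + 2y + 3z  ->  (y) + 2(x) + 3z = 2x + y + 3z   [differs from x + 2y + 3z: not invariant]
(D) x - y + z  ->  (y) - (x) + z = -x + y + z   [differs from x - y + z: not invariant]

Only option (B), x^2 + y^2 + z^2, is unchanged by the transformation.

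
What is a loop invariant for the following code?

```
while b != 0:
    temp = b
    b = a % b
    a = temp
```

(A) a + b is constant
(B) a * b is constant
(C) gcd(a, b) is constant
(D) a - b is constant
C

A loop invariant must hold before the first iteration and be re-established by every execution of the body.

(C) gcd(a, b) is constant: One iteration replaces (a, b) by (b, a mod b). Since a mod b = a - q*b for an integer q, any common divisor of a and b divides b and a mod b, and conversely; hence gcd(b, a mod b) = gcd(a, b). For instance (21, 11) -> (11, 10) keeps gcd = 1. At exit b = 0 and a = gcd of the original inputs.

The other options fail:
(A) a + b is constant: e.g. (a, b) = (21, 11) -> (11, 10): the sum goes from 32 to 21.
(B) a * b is constant: e.g. (a, b) = (21, 11) -> (11, 10): the product goes from 231 to 110.
(D) a - b is constant: e.g. (a, b) = (21, 11) -> (11, 10): the difference goes from 10 to 1.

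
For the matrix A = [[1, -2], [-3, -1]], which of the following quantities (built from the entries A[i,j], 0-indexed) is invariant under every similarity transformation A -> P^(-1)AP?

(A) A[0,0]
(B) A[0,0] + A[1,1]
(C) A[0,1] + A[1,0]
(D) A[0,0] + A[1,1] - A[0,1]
B

A[0,0] + A[1,1] is the trace of A. By the cyclic property of the trace, tr(P^(-1)AP) = tr(APP^(-1)) = tr(A), so it is the same for every matrix similar to A.

The other combinations are not similarity invariants. For example, take P = [[1, -1], [0, 1]] (det P = 1), so P^(-1) = [[1, 1], [0, 1]] and
B = P^(-1)AP = [[-2, -1], [-3, 2]].
Evaluating each option on A and on B:
(A) A[0,0]: 1 for A, -2 for B -> changes
(B) A[0,0] + A[1,1]: 0 for A, 0 for B -> unchanged
(C) A[0,1] + A[1,0]: -5 for A, -4 for B -> changes
(D) A[0,0] + A[1,1] - A[0,1]: 2 for A, 1 for B -> changes

Only (B) A[0,0] + A[1,1] = 0 survives (and it does so for every P, not just this one), so it is the invariant.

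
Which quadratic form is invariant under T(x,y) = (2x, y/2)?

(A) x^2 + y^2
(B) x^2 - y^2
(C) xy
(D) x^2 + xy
C

T multiplies x by 2 and divides y by 2.
Substitute the transformed coordinates into each option and compare with the original:
(A) x^2 + y^2  ->  (2x)^2 + (y/2)^2 = 4x^2 + y^2/4   [differs from x^2 + y^2: not invariant]
(B) x^2 - y^2  ->  (2x)^2 - (y/2)^2 = 4x^2 - y^2/4   [differs from x^2 - y^2: not invariant]
(C) xy  ->  (2x)(y/2) = xy   [equals xy: invariant]
(D) x^2 + xy  ->  (2x)^2 + (2x)(y/2) = 4x^2 + xy   [differs from x^2 + xy: not invariant]

Only option (C), xy, is unchanged by the transformation.
The factors 2 and 1/2 cancel only in the pure product xy.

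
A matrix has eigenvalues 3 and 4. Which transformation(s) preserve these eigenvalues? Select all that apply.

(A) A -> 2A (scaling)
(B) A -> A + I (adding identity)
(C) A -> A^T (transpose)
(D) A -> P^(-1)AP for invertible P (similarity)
C and D

Eigenvalues are preserved by:
1. Similarity transformations: A -> P^(-1)AP (same characteristic polynomial)
2. Transpose: A^T has the same eigenvalues as A

Eigenvalues are NOT preserved by:
- Adding identity: eigenvalues become 3+1, 4+1
- Scaling: eigenvalues become 6, 8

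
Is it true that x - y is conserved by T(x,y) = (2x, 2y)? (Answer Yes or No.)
No

Substitute T(x,y) = (2x, 2y) into the expression and compare with the original.

Original: x - y
After applying T: (2x) - (2y) = 2x - 2y

This differs from the original x - y (difference: x - y), so the expression is NOT invariant.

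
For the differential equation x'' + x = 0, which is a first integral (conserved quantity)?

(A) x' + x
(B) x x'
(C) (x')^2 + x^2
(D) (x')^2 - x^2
C

A first integral I satisfies dI/dt = 0 along every solution. Differentiate each option and use the equation of motion:
(A) d/dt[x' + x] = x'' + x' = -x + x', not identically 0
(B) d/dt[x x'] = (x')^2 + x x'' = (x')^2 - x^2, not identically 0
(C) d/dt[(x')^2 + x^2] = 2x'x'' + 2x x' = 2x'(-x) + 2x x' = 0
(D) d/dt[(x')^2 - x^2] = 2x'x'' - 2x x' = -4x x', not identically 0

Only (C) has zero time-derivative. So the energy-like quantity (x')^2 + x^2 is the first integral.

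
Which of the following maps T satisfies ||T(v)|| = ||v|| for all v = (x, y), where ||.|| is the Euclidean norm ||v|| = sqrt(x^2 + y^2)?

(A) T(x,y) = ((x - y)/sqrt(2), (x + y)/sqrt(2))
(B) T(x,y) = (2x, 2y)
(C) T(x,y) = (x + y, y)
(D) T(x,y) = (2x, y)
A

A transformation preserves a norm if ||T(v)|| = ||v|| for every v; a single vector where the norm changes rules an option out.

(A) T(x,y) = ((x - y)/sqrt(2), (x + y)/sqrt(2)): preserves the norm -- it is an orthogonal map (a rotation/reflection), and (sqrt(2)(x - y)/2)^2 + (sqrt(2)(x + y)/2)^2 simplifies to x^2 + y^2.
(B) T(x,y) = (2x, 2y): v = (1, 0) has norm sqrt((1)^2 + (0)^2) = 1, but T(v) = (2, 0) has norm 2 -- not preserved.
(C) T(x,y) = (x + y, y): v = (0, 1) has norm sqrt((0)^2 + (1)^2) = 1, but T(v) = (1, 1) has norm sqrt(2) -- not preserved.
(D) T(x,y) = (2x, y): v = (1, 0) has norm sqrt((1)^2 + (0)^2) = 1, but T(v) = (2, 0) has norm 2 -- not preserved.

Therefore the answer is (A).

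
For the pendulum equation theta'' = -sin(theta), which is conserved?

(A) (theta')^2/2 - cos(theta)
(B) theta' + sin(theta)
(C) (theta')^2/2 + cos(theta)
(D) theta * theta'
A

A first integral I satisfies dI/dt = 0 along every solution. Differentiate each option and use the equation of motion:
(A) d/dt[(theta')^2/2 - cos(theta)] = theta' theta'' + sin(theta) theta' = theta'(-sin(theta)) + theta' sin(theta) = 0
(B) d/dt[theta' + sin(theta)] = theta'' + cos(theta) theta' = -sin(theta) + theta' cos(theta), not identically 0
(C) d/dt[(theta')^2/2 + cos(theta)] = theta' theta'' - sin(theta) theta' = -2 theta' sin(theta), not identically 0
(D) d/dt[theta * theta'] = (theta')^2 + theta theta'' = (theta')^2 - theta sin(theta), not identically 0

Only (A) has zero time-derivative. This is the total energy: kinetic (theta')^2/2 plus potential -cos(theta).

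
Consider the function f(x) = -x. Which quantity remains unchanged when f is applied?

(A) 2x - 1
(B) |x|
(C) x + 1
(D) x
B

For f(x) = -x:
Applying f replaces x by -x. Since |-x| = |x|, the absolute value is unchanged by f, whereas x -> -x, 2x - 1 -> -2x - 1 and x + 1 -> -x + 1 all change.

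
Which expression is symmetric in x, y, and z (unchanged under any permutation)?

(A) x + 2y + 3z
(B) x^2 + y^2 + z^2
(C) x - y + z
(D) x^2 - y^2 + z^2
B

A symmetric expression is unchanged when the variables are permuted; here the transformation to test is the swap (x, y) -> (y, x).
A symmetric expression must survive every permutation; the single swap x <-> y already eliminates the distractors, and the keyed expression is also unchanged by x <-> z and y <-> z (each variable enters it in exactly the same way).
Substitute the transformed coordinates into each option and compare with the original:
(A) x + 2y + 3z  ->  (y) + 2(x) + 3z = 2x + y + 3z   [differs from x + 2y + 3z: not invariant]
(B) x^2 + y^2 + z^2  ->  (y)^2 + (x)^2 + z^2 = x^2 + y^2 + z^2   [equals x^2 + y^2 + z^2: invariant]
(C) x - y + z  ->  (y) - (x) + z = -x + y + z   [differs from x - y + z: not invariant]
(D) x^2 - y^2 + z^2  ->  (y)^2 - (x)^2 + z^2 = -x^2 + y^2 + z^2   [differs from x^2 - y^2 + z^2: not invariant]

Only option (B), x^2 + y^2 + z^2, is unchanged by the transformation.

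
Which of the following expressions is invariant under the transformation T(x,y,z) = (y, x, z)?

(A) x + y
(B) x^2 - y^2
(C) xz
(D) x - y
A

Apply T(x,y,z) = (y, x, z) to each option, i.e. replace (x, y, z) by the transformed coordinates.
Substitute the transformed coordinates into each option and compare with the original:
(A) x + y  ->  (y) + (x) = x + y   [equals x + y: invariant]
(B) x^2 - y^2  ->  (y)^2 - (x)^2 = -x^2 + y^2   [differs from x^2 - y^2: not invariant]
(C) xz  ->  (y)(z) = yz   [differs from xz: not invariant]
(D) x - y  ->  (y) - (x) = -x + y   [differs from x - y: not invariant]

Only option (A), x + y, is unchanged by the transformation.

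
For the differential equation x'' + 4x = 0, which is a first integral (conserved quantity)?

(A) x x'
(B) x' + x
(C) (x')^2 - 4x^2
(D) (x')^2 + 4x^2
D

A first integral I satisfies dI/dt = 0 along every solution. Differentiate each option and use the equation of motion:
(A) d/dt[x x'] = (x')^2 + x x'' = (x')^2 - 4x^2, not identically 0
(B) d/dt[x' + x] = x'' + x' = -4x + x', not identically 0
(C) d/dt[(x')^2 - 4x^2] = 2x'x'' - 8x x' = -16x x', not identically 0
(D) d/dt[(x')^2 + 4x^2] = 2x'x'' + 8x x' = 2x'(-4x) + 8x x' = 0

Only (D) has zero time-derivative. So the energy-like quantity (x')^2 + 4x^2 is the first integral.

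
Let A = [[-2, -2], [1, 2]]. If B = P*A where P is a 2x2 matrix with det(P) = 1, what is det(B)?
-2

By the multiplicative property of determinants, det(B) = det(P*A) = det(P) * det(A) = det(A),
so the determinant is invariant under multiplication by any determinant-1 matrix; we just need det(A).

det(A) = (-2)(2) - (-2)(1) = -4 - (-2) = -2

Therefore det(B) = 1 * (-2) = -2.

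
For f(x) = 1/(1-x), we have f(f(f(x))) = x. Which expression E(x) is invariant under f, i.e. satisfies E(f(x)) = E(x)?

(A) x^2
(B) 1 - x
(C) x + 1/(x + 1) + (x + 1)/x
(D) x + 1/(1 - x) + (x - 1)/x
D

Replace x by f(x) = 1/(1 - x) in each option and simplify. As a quick numerical cross-check, also compare E(3) with E(f(3)) = E(-1/2).

(A) x^2  ->  (1/(1 - x))^2 = (x - 1)^(-2); check: E(3) = 9 but E(-1/2) = 1/4.   [not invariant]
(B) 1 - x  ->  1 - (1/(1 - x)) = x/(x - 1); check: E(3) = -2 but E(-1/2) = 3/2.   [not invariant]
(C) x + 1/(x + 1) + (x + 1)/x  ->  (1/(1 - x)) + 1/((1/(1 - x)) + 1) + ((1/(1 - x)) + 1)/(1/(1 - x)) = (-x^3 + 6x^2 - 11x + 7)/(x^2 - 3x + 2); check: E(3) = 55/12 but E(-1/2) = 1/2.   [not invariant]
(D) x + 1/(1 - x) + (x - 1)/x  ->  (1/(1 - x)) + 1/(1 - (1/(1 - x))) + ((1/(1 - x)) - 1)/(1/(1 - x)), which simplifies back to x + 1/(1 - x) + (x - 1)/x; check: E(3) = 19/6, E(-1/2) = 19/6.   [invariant]

Only (D) is unchanged. Indeed f(f(x)) = 1/(1 - 1/(1-x)) = (1-x)/(-x) = (x-1)/x, so E(x) = x + f(x) + f(f(x)) is the sum over the whole 3-cycle; applying f just permutes the three terms cyclically (x -> f(x) -> f(f(x)) -> x), leaving the sum unchanged.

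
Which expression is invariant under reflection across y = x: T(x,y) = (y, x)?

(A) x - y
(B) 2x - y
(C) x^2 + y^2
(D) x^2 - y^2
C

The map is reflection across y = x: T(x,y) = (y, x).
Substitute the transformed coordinates into each option and compare with the original:
(A) x - y  ->  (y) - (x) = -x + y   [differs from x - y: not invariant]
(B) 2x - y  ->  2(y) - (x) = -x + 2y   [differs from 2x - y: not invariant]
(C) x^2 + y^2  ->  (y)^2 + (x)^2 = x^2 + y^2   [equals x^2 + y^2: invariant]
(D) x^2 - y^2  ->  (y)^2 - (x)^2 = -x^2 + y^2   [differs from x^2 - y^2: not invariant]

Only option (C), x^2 + y^2, is unchanged by the transformation.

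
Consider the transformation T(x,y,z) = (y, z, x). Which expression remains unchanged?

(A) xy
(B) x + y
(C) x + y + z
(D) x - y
C

Apply T(x,y,z) = (y, z, x) to each option, i.e. replace (x, y, z) by the transformed coordinates.
Substitute the transformed coordinates into each option and compare with the original:
(A) xy  ->  (y)(z) = yz   [differs from xy: not invariant]
(B) x + y  ->  (y) + (z) = y + z   [differs from x + y: not invariant]
(C) x + y + z  ->  (y) + (z) + (x) = x + y + z   [equals x + y + z: invariant]
(D) x - y  ->  (y) - (z) = y - z   [differs from x - y: not invariant]

Only option (C), x + y + z, is unchanged by the transformation.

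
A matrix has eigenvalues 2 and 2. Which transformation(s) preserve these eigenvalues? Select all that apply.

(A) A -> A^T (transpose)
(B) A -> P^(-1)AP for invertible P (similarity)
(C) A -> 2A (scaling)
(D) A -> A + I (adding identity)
A and B

Eigenvalues are preserved by:
1. Similarity transformations: A -> P^(-1)AP (same characteristic polynomial)
2. Transpose: A^T has the same eigenvalues as A

Eigenvalues are NOT preserved by:
- Adding identity: eigenvalues become 2+1, 2+1
- Scaling: eigenvalues become 4, 4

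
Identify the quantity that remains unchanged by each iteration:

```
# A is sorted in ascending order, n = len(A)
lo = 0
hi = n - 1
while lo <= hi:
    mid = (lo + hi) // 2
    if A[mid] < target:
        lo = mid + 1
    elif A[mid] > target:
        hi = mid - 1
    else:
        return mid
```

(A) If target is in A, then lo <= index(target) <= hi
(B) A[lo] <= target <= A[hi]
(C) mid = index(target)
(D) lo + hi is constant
A

A loop invariant must hold before the first iteration and be re-established by every execution of the body.

(A) If target is in A, then lo <= index(target) <= hi: Before the loop [lo, hi] = [0, n-1] covers every index. When A[mid] < target, sortedness puts target strictly to the right of mid, so setting lo = mid + 1 keeps index(target) in [lo, hi]; symmetrically for hi = mid - 1. Hence 'if target is in A then lo <= index(target) <= hi' holds after every iteration, and when lo > hi it proves target is absent.

The other options fail:
(B) A[lo] <= target <= A[hi]: fails when target is not in A (e.g. target < A[0] already violates it before the loop), so it is not maintained in general.
(C) mid = index(target): mid is just the current probe; it equals index(target) only on the iteration that returns.
(D) lo + hi is constant: each iteration moves exactly one of lo, hi, so lo + hi changes (e.g. 0 + (n-1) becomes (mid+1) + (n-1)).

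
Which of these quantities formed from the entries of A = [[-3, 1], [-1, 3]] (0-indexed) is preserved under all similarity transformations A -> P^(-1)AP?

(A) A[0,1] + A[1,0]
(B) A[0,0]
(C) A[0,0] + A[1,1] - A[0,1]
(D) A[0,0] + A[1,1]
D

A[0,0] + A[1,1] is the trace of A. By the cyclic property of the trace, tr(P^(-1)AP) = tr(APP^(-1)) = tr(A), so it is the same for every matrix similar to A.

The other combinations are not similarity invariants. For example, take P = [[1, 1], [1, 2]] (det P = 1), so P^(-1) = [[2, -1], [-1, 1]] and
B = P^(-1)AP = [[-6, -7], [4, 6]].
Evaluating each option on A and on B:
(A) A[0,1] + A[1,0]: 0 for A, -3 for B -> changes
(B) A[0,0]: -3 for A, -6 for B -> changes
(C) A[0,0] + A[1,1] - A[0,1]: -1 for A, 7 for B -> changes
(D) A[0,0] + A[1,1]: 0 for A, 0 for B -> unchanged

Only (D) A[0,0] + A[1,1] = 0 survives (and it does so for every P, not just this one), so it is the invariant.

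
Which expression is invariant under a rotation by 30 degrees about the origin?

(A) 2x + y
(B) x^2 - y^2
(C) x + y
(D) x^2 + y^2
D

A rotation by 30 degrees sends (x, y) to (sqrt(3)x/2 - y/2, x/2 + sqrt(3)y/2).
Substitute the transformed coordinates into each option and compare with the original:
(A) 2x + y  ->  2(sqrt(3)x/2 - y/2) + (x/2 + sqrt(3)y/2) = x/2 + sqrt(3)x - y + sqrt(3)y/2   [differs from 2x + y: not invariant]
(B) x^2 - y^2  ->  (sqrt(3)x/2 - y/2)^2 - (x/2 + sqrt(3)y/2)^2 = x^2/2 - sqrt(3)xy - y^2/2   [differs from x^2 - y^2: not invariant]
(C) x + y  ->  (sqrt(3)x/2 - y/2) + (x/2 + sqrt(3)y/2) = x/2 + sqrt(3)x/2 - y/2 + sqrt(3)y/2   [differs from x + y: not invariant]
(D) x^2 + y^2  ->  (sqrt(3)x/2 - y/2)^2 + (x/2 + sqrt(3)y/2)^2 = x^2 + y^2   [equals x^2 + y^2: invariant]

Only option (D), x^2 + y^2, is unchanged by the transformation.
Geometrically, x^2 + y^2 is the squared distance from the origin, which every rotation about the origin preserves.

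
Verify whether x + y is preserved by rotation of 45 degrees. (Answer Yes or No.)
No

Applying rotation by 45 degrees: x' = x*cos(45 degrees) - y*sin(45 degrees) = sqrt(2)x/2 - sqrt(2)y/2, y' = x*sin(45 degrees) + y*cos(45 degrees) = sqrt(2)x/2 + sqrt(2)y/2

Substituting into x + y:
(sqrt(2)x/2 - sqrt(2)y/2) + (sqrt(2)x/2 + sqrt(2)y/2)
= sqrt(2)x

This differs from the original expression x + y, so it is NOT invariant.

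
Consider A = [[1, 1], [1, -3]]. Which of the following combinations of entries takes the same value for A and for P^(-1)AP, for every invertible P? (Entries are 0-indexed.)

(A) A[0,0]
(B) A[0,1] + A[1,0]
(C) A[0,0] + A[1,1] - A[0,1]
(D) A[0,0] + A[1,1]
D

A[0,0] + A[1,1] is the trace of A. By the cyclic property of the trace, tr(P^(-1)AP) = tr(APP^(-1)) = tr(A), so it is the same for every matrix similar to A.

The other combinations are not similarity invariants. For example, take P = [[1, 2], [0, 1]] (det P = 1), so P^(-1) = [[1, -2], [0, 1]] and
B = P^(-1)AP = [[-1, 5], [1, -1]].
Evaluating each option on A and on B:
(A) A[0,0]: 1 for A, -1 for B -> changes
(B) A[0,1] + A[1,0]: 2 for A, 6 for B -> changes
(C) A[0,0] + A[1,1] - A[0,1]: -3 for A, -7 for B -> changes
(D) A[0,0] + A[1,1]: -2 for A, -2 for B -> unchanged

Only (D) A[0,0] + A[1,1] = -2 survives (and it does so for every P, not just this one), so it is the invariant.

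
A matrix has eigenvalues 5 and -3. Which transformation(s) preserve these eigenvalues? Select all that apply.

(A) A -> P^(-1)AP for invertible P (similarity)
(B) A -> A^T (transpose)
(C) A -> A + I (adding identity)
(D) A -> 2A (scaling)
A and B

Eigenvalues are preserved by:
1. Similarity transformations: A -> P^(-1)AP (same characteristic polynomial)
2. Transpose: A^T has the same eigenvalues as A

Eigenvalues are NOT preserved by:
- Adding identity: eigenvalues become 5+1, -3+1
- Scaling: eigenvalues become 10, -6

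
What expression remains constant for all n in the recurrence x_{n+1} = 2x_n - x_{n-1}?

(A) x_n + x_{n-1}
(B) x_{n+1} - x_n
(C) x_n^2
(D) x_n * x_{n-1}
B

For the recurrence x_{n+1} = 2x_n - x_{n-1}:

If x_{n+1} = 2x_n - x_{n-1}, then:
x_{n+1} - x_n = x_n - x_{n-1}
The first difference is constant throughout the sequence.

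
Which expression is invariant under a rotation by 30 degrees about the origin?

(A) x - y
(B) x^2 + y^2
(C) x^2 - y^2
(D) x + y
B

A rotation by 30 degrees sends (x, y) to (sqrt(3)x/2 - y/2, x/2 + sqrt(3)y/2).
Substitute the transformed coordinates into each option and compare with the original:
(A) x - y  ->  (sqrt(3)x/2 - y/2) - (x/2 + sqrt(3)y/2) = -x/2 + sqrt(3)x/2 - sqrt(3)y/2 - y/2   [differs from x - y: not invariant]
(B) x^2 + y^2  ->  (sqrt(3)x/2 - y/2)^2 + (x/2 + sqrt(3)y/2)^2 = x^2 + y^2   [equals x^2 + y^2: invariant]
(C) x^2 - y^2  ->  (sqrt(3)x/2 - y/2)^2 - (x/2 + sqrt(3)y/2)^2 = x^2/2 - sqrt(3)xy - y^2/2   [differs from x^2 - y^2: not invariant]
(D) x + y  ->  (sqrt(3)x/2 - y/2) + (x/2 + sqrt(3)y/2) = x/2 + sqrt(3)x/2 - y/2 + sqrt(3)y/2   [differs from x + y: not invariant]

Only option (B), x^2 + y^2, is unchanged by the transformation.
Geometrically, x^2 + y^2 is the squared distance from the origin, which every rotation about the origin preserves.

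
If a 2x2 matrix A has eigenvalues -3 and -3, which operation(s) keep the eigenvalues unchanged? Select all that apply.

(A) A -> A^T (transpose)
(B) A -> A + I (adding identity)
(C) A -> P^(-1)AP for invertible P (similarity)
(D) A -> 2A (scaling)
A and C

Eigenvalues are preserved by:
1. Similarity transformations: A -> P^(-1)AP (same characteristic polynomial)
2. Transpose: A^T has the same eigenvalues as A

Eigenvalues are NOT preserved by:
- Adding identity: eigenvalues become -3+1, -3+1
- Scaling: eigenvalues become -6, -6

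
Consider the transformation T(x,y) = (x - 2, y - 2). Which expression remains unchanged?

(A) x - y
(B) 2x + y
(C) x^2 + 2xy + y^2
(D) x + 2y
A

An expression E(x,y) is invariant under T if E(T(x,y)) = E(x,y). Here T(x,y) = (x - 2, y - 2).
Substitute the transformed coordinates into each option and compare with the original:
(A) x - y  ->  (x - 2) - (y - 2) = x - y   [equals x - y: invariant]
(B) 2x + y  ->  2(x - 2) + (y - 2) = 2x + y - 6   [differs from 2x + y: not invariant]
(C) x^2 + 2xy + y^2  ->  (x - 2)^2 + 2(x - 2)(y - 2) + (y - 2)^2 = x^2 + 2xy - 8x + y^2 - 8y + 16   [differs from x^2 + 2xy + y^2: not invariant]
(D) x + 2y  ->  (x - 2) + 2(y - 2) = x + 2y - 6   [differs from x + 2y: not invariant]

Only option (A), x - y, is unchanged by the transformation.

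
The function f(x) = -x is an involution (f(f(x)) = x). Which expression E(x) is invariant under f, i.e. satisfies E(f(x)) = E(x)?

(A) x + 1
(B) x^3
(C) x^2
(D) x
C

Replace x by f(x) = -x in each option and simplify. As a quick numerical cross-check, also compare E(4) with E(f(4)) = E(-4).

(A) x + 1  ->  (-x) + 1 = 1 - x; check: E(4) = 5 but E(-4) = -3.   [not invariant]
(B) x^3  ->  (-x)^3 = -x^3; check: E(4) = 64 but E(-4) = -64.   [not invariant]
(C) x^2  ->  (-x)^2, which simplifies back to x^2; check: E(4) = 16, E(-4) = 16.   [invariant]
(D) x  ->  (-x) = -x; check: E(4) = 4 but E(-4) = -4.   [not invariant]

Only (C) is unchanged. E is symmetric under swapping x with f(x) = -x, which is exactly what an involution does.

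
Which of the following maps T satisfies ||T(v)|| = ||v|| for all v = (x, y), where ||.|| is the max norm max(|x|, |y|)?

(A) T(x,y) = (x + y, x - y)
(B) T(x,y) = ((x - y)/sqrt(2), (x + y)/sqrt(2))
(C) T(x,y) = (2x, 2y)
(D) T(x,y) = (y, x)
D

A transformation preserves a norm if ||T(v)|| = ||v|| for every v; a single vector where the norm changes rules an option out.

(A) T(x,y) = (x + y, x - y): v = (1, 1) has norm max(|1|, |1|) = 1, but T(v) = (2, 0) has norm 2 -- not preserved.
(B) T(x,y) = ((x - y)/sqrt(2), (x + y)/sqrt(2)): v = (1, 0) has norm max(|1|, |0|) = 1, but T(v) = (sqrt(2)/2, sqrt(2)/2) has norm sqrt(2)/2 -- not preserved.
(C) T(x,y) = (2x, 2y): v = (1, 0) has norm max(|1|, |0|) = 1, but T(v) = (2, 0) has norm 2 -- not preserved.
(D) T(x,y) = (y, x): preserves the norm -- it only permutes the coordinates and/or flips signs, which leaves max(|x|, |y|) unchanged.

Therefore the answer is (D).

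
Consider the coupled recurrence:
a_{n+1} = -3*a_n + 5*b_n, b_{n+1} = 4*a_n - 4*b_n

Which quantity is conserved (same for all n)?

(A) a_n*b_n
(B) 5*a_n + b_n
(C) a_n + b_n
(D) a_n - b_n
C

Replace a_n by a_{n+1} = -3*a_n + 5*b_n and b_n by b_{n+1} = 4*a_n - 4*b_n in each option and simplify:
(A) a_n*b_n  ->  (-3*a_n + 5*b_n)*(4*a_n - 4*b_n) = -12*a_n^2 + 32*a_n*b_n - 20*b_n^2   [not conserved]
(B) 5*a_n + b_n  ->  5*(-3*a_n + 5*b_n) + (4*a_n - 4*b_n) = -11*a_n + 21*b_n   [not conserved]
(C) a_n + b_n  ->  (-3*a_n + 5*b_n) + (4*a_n - 4*b_n) = a_n + b_n   [conserved]
(D) a_n - b_n  ->  (-3*a_n + 5*b_n) - (4*a_n - 4*b_n) = -7*a_n + 9*b_n   [not conserved]

Only (C) a_n + b_n returns to itself after one step, so it is the conserved quantity.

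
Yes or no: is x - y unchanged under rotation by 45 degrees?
No

Applying rotation by 45 degrees: x' = x*cos(45 degrees) - y*sin(45 degrees) = sqrt(2)x/2 - sqrt(2)y/2, y' = x*sin(45 degrees) + y*cos(45 degrees) = sqrt(2)x/2 + sqrt(2)y/2

Substituting into x - y:
(sqrt(2)x/2 - sqrt(2)y/2) - (sqrt(2)x/2 + sqrt(2)y/2)
= -sqrt(2)y

This differs from the original expression x - y, so it is NOT invariant.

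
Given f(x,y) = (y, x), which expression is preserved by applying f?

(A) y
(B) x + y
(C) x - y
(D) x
B

For f(x,y) = (y, x):
After applying f: x' = y, y' = x. So x' + y' = y + x = x + y.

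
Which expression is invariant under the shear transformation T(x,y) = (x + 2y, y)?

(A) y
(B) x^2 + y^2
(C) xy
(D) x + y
A

Under the shear T(x,y) = (x + 2y, y):
Substitute the transformed coordinates into each option and compare with the original:
(A) y  ->  (y) = y   [equals y: invariant]
(B) x^2 + y^2  ->  (x + 2y)^2 + (y)^2 = x^2 + 4xy + 5y^2   [differs from x^2 + y^2: not invariant]
(C) xy  ->  (x + 2y)(y) = xy + 2y^2   [differs from xy: not invariant]
(D) x + y  ->  (x + 2y) + (y) = x + 3y   [differs from x + y: not invariant]

Only option (A), y, is unchanged by the transformation.
A horizontal shear moves points parallel to the x-axis, so the y-coordinate (and any function of y alone) is unchanged.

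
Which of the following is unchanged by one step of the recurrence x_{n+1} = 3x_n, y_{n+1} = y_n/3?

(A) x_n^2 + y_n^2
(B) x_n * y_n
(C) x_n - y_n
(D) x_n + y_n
B

For the recurrence x_{n+1} = 3x_n, y_{n+1} = y_n/3:

x_{n+1} * y_{n+1} = (3x_n) * (y_n/3) = x_n * y_n
The product is conserved.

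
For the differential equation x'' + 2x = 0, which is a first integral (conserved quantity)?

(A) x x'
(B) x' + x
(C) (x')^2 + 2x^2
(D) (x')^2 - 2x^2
C

A first integral I satisfies dI/dt = 0 along every solution. Differentiate each option and use the equation of motion:
(A) d/dt[x x'] = (x')^2 + x x'' = (x')^2 - 2x^2, not identically 0
(B) d/dt[x' + x] = x'' + x' = -2x + x', not identically 0
(C) d/dt[(x')^2 + 2x^2] = 2x'x'' + 4x x' = 2x'(-2x) + 4x x' = 0
(D) d/dt[(x')^2 - 2x^2] = 2x'x'' - 4x x' = -8x x', not identically 0

Only (C) has zero time-derivative. So the energy-like quantity (x')^2 + 2x^2 is the first integral.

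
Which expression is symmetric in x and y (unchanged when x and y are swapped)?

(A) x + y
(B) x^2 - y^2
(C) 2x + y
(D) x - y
A

A symmetric expression is unchanged when the variables are permuted; here the transformation to test is the swap (x, y) -> (y, x).
Substitute the transformed coordinates into each option and compare with the original:
(A) x + y  ->  (y) + (x) = x + y   [equals x + y: invariant]
(B) x^2 - y^2  ->  (y)^2 - (x)^2 = -x^2 + y^2   [differs from x^2 - y^2: not invariant]
(C) 2x + y  ->  2(y) + (x) = x + 2y   [differs from 2x + y: not invariant]
(D) x - y  ->  (y) - (x) = -x + y   [differs from x - y: not invariant]

Only option (A), x + y, is unchanged by the transformation.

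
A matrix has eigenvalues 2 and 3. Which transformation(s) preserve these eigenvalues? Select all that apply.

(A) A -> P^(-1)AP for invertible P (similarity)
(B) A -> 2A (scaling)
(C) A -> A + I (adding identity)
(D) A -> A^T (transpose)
A and D

Eigenvalues are preserved by:
1. Similarity transformations: A -> P^(-1)AP (same characteristic polynomial)
2. Transpose: A^T has the same eigenvalues as A

Eigenvalues are NOT preserved by:
- Adding identity: eigenvalues become 2+1, 3+1
- Scaling: eigenvalues become 4, 6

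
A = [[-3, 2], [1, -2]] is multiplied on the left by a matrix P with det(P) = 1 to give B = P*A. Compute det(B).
4

By the multiplicative property of determinants, det(B) = det(P*A) = det(P) * det(A) = det(A),
so the determinant is invariant under multiplication by any determinant-1 matrix; we just need det(A).

det(A) = (-3)(-2) - (2)(1) = 6 - 2 = 4

Therefore det(B) = 1 * 4 = 4.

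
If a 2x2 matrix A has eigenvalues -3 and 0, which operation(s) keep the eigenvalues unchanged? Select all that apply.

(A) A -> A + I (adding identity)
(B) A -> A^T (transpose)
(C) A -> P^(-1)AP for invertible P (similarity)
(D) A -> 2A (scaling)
B and C

Eigenvalues are preserved by:
1. Similarity transformations: A -> P^(-1)AP (same characteristic polynomial)
2. Transpose: A^T has the same eigenvalues as A

Eigenvalues are NOT preserved by:
- Adding identity: eigenvalues become -3+1, 0+1
- Scaling: eigenvalues become -6, 0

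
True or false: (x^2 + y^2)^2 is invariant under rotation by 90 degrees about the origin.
True

Applying rotation by 90 degrees: x' = x*cos(90 degrees) - y*sin(90 degrees) = -y, y' = x*sin(90 degrees) + y*cos(90 degrees) = x

Substituting into (x^2 + y^2)^2:
((-y)^2 + (x)^2)^2
= x^4 + 2x^2y^2 + y^4 = (x^2 + y^2)^2

This equals the original expression (x^2 + y^2)^2, so it IS invariant.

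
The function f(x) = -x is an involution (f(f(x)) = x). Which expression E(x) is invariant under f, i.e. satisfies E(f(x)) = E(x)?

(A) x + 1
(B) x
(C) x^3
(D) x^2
D

Replace x by f(x) = -x in each option and simplify. As a quick numerical cross-check, also compare E(5) with E(f(5)) = E(-5).

(A) x + 1  ->  (-x) + 1 = 1 - x; check: E(5) = 6 but E(-5) = -4.   [not invariant]
(B) x  ->  (-x) = -x; check: E(5) = 5 but E(-5) = -5.   [not invariant]
(C) x^3  ->  (-x)^3 = -x^3; check: E(5) = 125 but E(-5) = -125.   [not invariant]
(D) x^2  ->  (-x)^2, which simplifies back to x^2; check: E(5) = 25, E(-5) = 25.   [invariant]

Only (D) is unchanged. E is symmetric under swapping x with f(x) = -x, which is exactly what an involution does.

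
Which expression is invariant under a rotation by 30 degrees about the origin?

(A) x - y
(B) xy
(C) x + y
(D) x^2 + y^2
D

A rotation by 30 degrees sends (x, y) to (sqrt(3)x/2 - y/2, x/2 + sqrt(3)y/2).
Substitute the transformed coordinates into each option and compare with the original:
(A) x - y  ->  (sqrt(3)x/2 - y/2) - (x/2 + sqrt(3)y/2) = -x/2 + sqrt(3)x/2 - sqrt(3)y/2 - y/2   [differs from x - y: not invariant]
(B) xy  ->  (sqrt(3)x/2 - y/2)(x/2 + sqrt(3)y/2) = sqrt(3)x^2/4 + xy/2 - sqrt(3)y^2/4   [differs from xy: not invariant]
(C) x + y  ->  (sqrt(3)x/2 - y/2) + (x/2 + sqrt(3)y/2) = x/2 + sqrt(3)x/2 - y/2 + sqrt(3)y/2   [differs from x + y: not invariant]
(D) x^2 + y^2  ->  (sqrt(3)x/2 - y/2)^2 + (x/2 + sqrt(3)y/2)^2 = x^2 + y^2   [equals x^2 + y^2: invariant]

Only option (D), x^2 + y^2, is unchanged by the transformation.
Geometrically, x^2 + y^2 is the squared distance from the origin, which every rotation about the origin preserves.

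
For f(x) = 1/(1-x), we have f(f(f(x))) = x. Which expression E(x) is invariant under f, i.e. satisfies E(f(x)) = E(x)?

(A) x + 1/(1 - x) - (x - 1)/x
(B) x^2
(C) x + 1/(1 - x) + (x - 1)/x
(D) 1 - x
C

Replace x by f(x) = 1/(1 - x) in each option and simplify. As a quick numerical cross-check, also compare E(4) with E(f(4)) = E(-1/3).

(A) x + 1/(1 - x) - (x - 1)/x  ->  (1/(1 - x)) + 1/(1 - (1/(1 - x))) - ((1/(1 - x)) - 1)/(1/(1 - x)) = (x^2(1 - x) - x + (x - 1)^2)/(x(x - 1)); check: E(4) = 35/12 but E(-1/3) = -43/12.   [not invariant]
(B) x^2  ->  (1/(1 - x))^2 = (x - 1)^(-2); check: E(4) = 16 but E(-1/3) = 1/9.   [not invariant]
(C) x + 1/(1 - x) + (x - 1)/x  ->  (1/(1 - x)) + 1/(1 - (1/(1 - x))) + ((1/(1 - x)) - 1)/(1/(1 - x)), which simplifies back to x + 1/(1 - x) + (x - 1)/x; check: E(4) = 53/12, E(-1/3) = 53/12.   [invariant]
(D) 1 - x  ->  1 - (1/(1 - x)) = x/(x - 1); check: E(4) = -3 but E(-1/3) = 4/3.   [not invariant]

Only (C) is unchanged. Indeed f(f(x)) = 1/(1 - 1/(1-x)) = (1-x)/(-x) = (x-1)/x, so E(x) = x + f(x) + f(f(x)) is the sum over the whole 3-cycle; applying f just permutes the three terms cyclically (x -> f(x) -> f(f(x)) -> x), leaving the sum unchanged.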